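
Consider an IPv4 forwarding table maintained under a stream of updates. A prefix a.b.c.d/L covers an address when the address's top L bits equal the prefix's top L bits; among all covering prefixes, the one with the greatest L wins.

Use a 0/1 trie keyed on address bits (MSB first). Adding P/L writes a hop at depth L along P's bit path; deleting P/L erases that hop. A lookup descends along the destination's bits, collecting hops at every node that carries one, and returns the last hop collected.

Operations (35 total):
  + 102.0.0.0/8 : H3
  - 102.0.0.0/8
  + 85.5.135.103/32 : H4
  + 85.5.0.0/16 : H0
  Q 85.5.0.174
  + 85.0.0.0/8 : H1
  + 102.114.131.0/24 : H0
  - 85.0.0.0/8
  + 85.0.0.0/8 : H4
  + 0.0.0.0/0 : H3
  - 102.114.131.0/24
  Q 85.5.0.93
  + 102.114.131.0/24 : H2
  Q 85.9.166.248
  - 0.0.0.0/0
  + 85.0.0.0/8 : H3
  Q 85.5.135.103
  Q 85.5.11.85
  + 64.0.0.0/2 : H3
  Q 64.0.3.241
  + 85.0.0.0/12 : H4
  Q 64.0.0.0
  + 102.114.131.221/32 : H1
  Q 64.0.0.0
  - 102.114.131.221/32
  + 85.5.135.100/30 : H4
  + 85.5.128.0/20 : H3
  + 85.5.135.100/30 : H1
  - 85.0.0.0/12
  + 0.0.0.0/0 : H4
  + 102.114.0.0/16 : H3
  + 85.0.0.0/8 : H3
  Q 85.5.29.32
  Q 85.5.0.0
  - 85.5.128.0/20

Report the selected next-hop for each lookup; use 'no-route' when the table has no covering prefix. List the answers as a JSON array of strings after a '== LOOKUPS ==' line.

Process each operation:
  add 102.0.0.0/8 -> H3 at depth 8
  del 102.0.0.0/8 (clear depth 8)
  add 85.5.135.103/32 -> H4 at depth 32
  add 85.5.0.0/16 -> H0 at depth 16
  ? 85.5.0.174  path d0:-→d1:-→d2:-→d3:-→d4:-→d5:-→d6:-→d7:-→d8:-→d9:-→d10:-→d11:-→d12:-→d13:-→d14:-→d15:-→d16:H0  best=H0
  add 85.0.0.0/8 -> H1 at depth 8
  add 102.114.131.0/24 -> H0 at depth 24
  del 85.0.0.0/8 (clear depth 8)
  add 85.0.0.0/8 -> H4 at depth 8
  add 0.0.0.0/0 -> H3 at depth 0
  del 102.114.131.0/24 (clear depth 24)
  ? 85.5.0.93  path d0:H3→d1:-→d2:-→d3:-→d4:-→d5:-→d6:-→d7:-→d8:H4→d9:-→d10:-→d11:-→d12:-→d13:-→d14:-→d15:-→d16:H0  best=H0
  add 102.114.131.0/24 -> H2 at depth 24
  ? 85.9.166.248  path d0:H3→d1:-→d2:-→d3:-→d4:-→d5:-→d6:-→d7:-→d8:H4→d9:-→d10:-→d11:-→d12:-  best=H4
  del 0.0.0.0/0 (clear depth 0)
  add 85.0.0.0/8 -> H3 at depth 8
  ? 85.5.135.103  path d0:-→d1:-→d2:-→d3:-→d4:-→d5:-→d6:-→d7:-→d8:H3→d9:-→d10:-→d11:-→d12:-→d13:-→d14:-→d15:-→d16:H0→d17:-→d18:-→d19:-→d20:-→d21:-→d22:-→d23:-→d24:-→d25:-→d26:-→d27:-→d28:-→d29:-→d30:-→d31:-→d32:H4  best=H4
  ? 85.5.11.85  path d0:-→d1:-→d2:-→d3:-→d4:-→d5:-→d6:-→d7:-→d8:H3→d9:-→d10:-→d11:-→d12:-→d13:-→d14:-→d15:-→d16:H0  best=H0
  add 64.0.0.0/2 -> H3 at depth 2
  ? 64.0.3.241  path d0:-→d1:-→d2:H3→d3:-  best=H3
  add 85.0.0.0/12 -> H4 at depth 12
  ? 64.0.0.0  path d0:-→d1:-→d2:H3→d3:-  best=H3
  add 102.114.131.221/32 -> H1 at depth 32
  ? 64.0.0.0  path d0:-→d1:-→d2:H3→d3:-  best=H3
  del 102.114.131.221/32 (clear depth 32)
  add 85.5.135.100/30 -> H4 at depth 30
  add 85.5.128.0/20 -> H3 at depth 20
  add 85.5.135.100/30 -> H1 at depth 30
  del 85.0.0.0/12 (clear depth 12)
  add 0.0.0.0/0 -> H4 at depth 0
  add 102.114.0.0/16 -> H3 at depth 16
  add 85.0.0.0/8 -> H3 at depth 8
  ? 85.5.29.32  path d0:H4→d1:-→d2:H3→d3:-→d4:-→d5:-→d6:-→d7:-→d8:H3→d9:-→d10:-→d11:-→d12:-→d13:-→d14:-→d15:-→d16:H0  best=H0
  ? 85.5.0.0  path d0:H4→d1:-→d2:H3→d3:-→d4:-→d5:-→d6:-→d7:-→d8:H3→d9:-→d10:-→d11:-→d12:-→d13:-→d14:-→d15:-→d16:H0  best=H0
  del 85.5.128.0/20 (clear depth 20)

== LOOKUPS ==
["H0","H0","H4","H4","H0","H3","H3","H3","H0","H0"]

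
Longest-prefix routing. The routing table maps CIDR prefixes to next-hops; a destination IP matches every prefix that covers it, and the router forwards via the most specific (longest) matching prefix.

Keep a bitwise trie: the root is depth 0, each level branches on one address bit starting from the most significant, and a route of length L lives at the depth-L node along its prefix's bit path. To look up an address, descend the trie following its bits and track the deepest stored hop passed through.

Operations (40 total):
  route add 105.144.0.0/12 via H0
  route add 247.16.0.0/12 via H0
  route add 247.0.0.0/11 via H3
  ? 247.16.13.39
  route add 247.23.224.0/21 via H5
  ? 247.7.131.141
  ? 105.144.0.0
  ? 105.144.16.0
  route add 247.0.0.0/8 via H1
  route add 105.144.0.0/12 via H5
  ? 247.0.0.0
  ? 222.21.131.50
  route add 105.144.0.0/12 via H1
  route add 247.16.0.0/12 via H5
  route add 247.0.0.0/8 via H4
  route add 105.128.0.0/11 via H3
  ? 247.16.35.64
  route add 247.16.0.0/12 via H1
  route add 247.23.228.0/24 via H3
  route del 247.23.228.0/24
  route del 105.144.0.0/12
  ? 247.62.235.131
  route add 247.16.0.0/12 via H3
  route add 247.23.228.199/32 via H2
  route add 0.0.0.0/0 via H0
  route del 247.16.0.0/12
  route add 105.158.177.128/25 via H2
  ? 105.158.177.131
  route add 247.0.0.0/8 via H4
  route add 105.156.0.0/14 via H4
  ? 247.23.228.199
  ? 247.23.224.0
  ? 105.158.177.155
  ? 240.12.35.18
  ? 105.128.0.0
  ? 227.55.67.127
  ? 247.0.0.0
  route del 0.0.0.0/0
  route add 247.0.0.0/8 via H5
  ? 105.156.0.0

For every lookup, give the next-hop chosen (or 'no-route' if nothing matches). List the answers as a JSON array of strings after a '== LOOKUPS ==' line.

Apply in order:
  add 105.144.0.0/12 -> H0 at depth 12
  add 247.16.0.0/12 -> H0 at depth 12
  add 247.0.0.0/11 -> H3 at depth 11
  ? 247.16.13.39  path d0:-→d1:-→d2:-→d3:-→d4:-→d5:-→d6:-→d7:-→d8:-→d9:-→d10:-→d11:H3→d12:H0  best=H0
  add 247.23.224.0/21 -> H5 at depth 21
  ? 247.7.131.141  path d0:-→d1:-→d2:-→d3:-→d4:-→d5:-→d6:-→d7:-→d8:-→d9:-→d10:-→d11:H3  best=H3
  ? 105.144.0.0  path d0:-→d1:-→d2:-→d3:-→d4:-→d5:-→d6:-→d7:-→d8:-→d9:-→d10:-→d11:-→d12:H0  best=H0
  ? 105.144.16.0  path d0:-→d1:-→d2:-→d3:-→d4:-→d5:-→d6:-→d7:-→d8:-→d9:-→d10:-→d11:-→d12:H0  best=H0
  add 247.0.0.0/8 -> H1 at depth 8
  add 105.144.0.0/12 -> H5 at depth 12
  ? 247.0.0.0  path d0:-→d1:-→d2:-→d3:-→d4:-→d5:-→d6:-→d7:-→d8:H1→d9:-→d10:-→d11:H3  best=H3
  ? 222.21.131.50  path d0:-→d1:-→d2:-  best=no-route
  add 105.144.0.0/12 -> H1 at depth 12
  add 247.16.0.0/12 -> H5 at depth 12
  add 247.0.0.0/8 -> H4 at depth 8
  add 105.128.0.0/11 -> H3 at depth 11
  ? 247.16.35.64  path d0:-→d1:-→d2:-→d3:-→d4:-→d5:-→d6:-→d7:-→d8:H4→d9:-→d10:-→d11:H3→d12:H5→d13:-  best=H5
  add 247.16.0.0/12 -> H1 at depth 12
  add 247.23.228.0/24 -> H3 at depth 24
  del 247.23.228.0/24 (clear depth 24)
  del 105.144.0.0/12 (clear depth 12)
  ? 247.62.235.131  path d0:-→d1:-→d2:-→d3:-→d4:-→d5:-→d6:-→d7:-→d8:H4→d9:-→d10:-  best=H4
  add 247.16.0.0/12 -> H3 at depth 12
  add 247.23.228.199/32 -> H2 at depth 32
  add 0.0.0.0/0 -> H0 at depth 0
  del 247.16.0.0/12 (clear depth 12)
  add 105.158.177.128/25 -> H2 at depth 25
  ? 105.158.177.131  path d0:H0→d1:-→d2:-→d3:-→d4:-→d5:-→d6:-→d7:-→d8:-→d9:-→d10:-→d11:H3→d12:-→d13:-→d14:-→d15:-→d16:-→d17:-→d18:-→d19:-→d20:-→d21:-→d22:-→d23:-→d24:-→d25:H2  best=H2
  add 247.0.0.0/8 -> H4 at depth 8
  add 105.156.0.0/14 -> H4 at depth 14
  ? 247.23.228.199  path d0:H0→d1:-→d2:-→d3:-→d4:-→d5:-→d6:-→d7:-→d8:H4→d9:-→d10:-→d11:H3→d12:-→d13:-→d14:-→d15:-→d16:-→d17:-→d18:-→d19:-→d20:-→d21:H5→d22:-→d23:-→d24:-→d25:-→d26:-→d27:-→d28:-→d29:-→d30:-→d31:-→d32:H2  best=H2
  ? 247.23.224.0  path d0:H0→d1:-→d2:-→d3:-→d4:-→d5:-→d6:-→d7:-→d8:H4→d9:-→d10:-→d11:H3→d12:-→d13:-→d14:-→d15:-→d16:-→d17:-→d18:-→d19:-→d20:-→d21:H5  best=H5
  ? 105.158.177.155  path d0:H0→d1:-→d2:-→d3:-→d4:-→d5:-→d6:-→d7:-→d8:-→d9:-→d10:-→d11:H3→d12:-→d13:-→d14:H4→d15:-→d16:-→d17:-→d18:-→d19:-→d20:-→d21:-→d22:-→d23:-→d24:-→d25:H2  best=H2
  ? 240.12.35.18  path d0:H0→d1:-→d2:-→d3:-→d4:-→d5:-  best=H0
  ? 105.128.0.0  path d0:H0→d1:-→d2:-→d3:-→d4:-→d5:-→d6:-→d7:-→d8:-→d9:-→d10:-→d11:H3  best=H3
  ? 227.55.67.127  path d0:H0→d1:-→d2:-→d3:-  best=H0
  ? 247.0.0.0  path d0:H0→d1:-→d2:-→d3:-→d4:-→d5:-→d6:-→d7:-→d8:H4→d9:-→d10:-→d11:H3  best=H3
  del 0.0.0.0/0 (clear depth 0)
  add 247.0.0.0/8 -> H5 at depth 8
  ? 105.156.0.0  path d0:-→d1:-→d2:-→d3:-→d4:-→d5:-→d6:-→d7:-→d8:-→d9:-→d10:-→d11:H3→d12:-→d13:-→d14:H4  best=H4

== LOOKUPS ==
["H0","H3","H0","H0","H3","no-route","H5","H4","H2","H2","H5","H2","H0","H3","H0","H3","H4"]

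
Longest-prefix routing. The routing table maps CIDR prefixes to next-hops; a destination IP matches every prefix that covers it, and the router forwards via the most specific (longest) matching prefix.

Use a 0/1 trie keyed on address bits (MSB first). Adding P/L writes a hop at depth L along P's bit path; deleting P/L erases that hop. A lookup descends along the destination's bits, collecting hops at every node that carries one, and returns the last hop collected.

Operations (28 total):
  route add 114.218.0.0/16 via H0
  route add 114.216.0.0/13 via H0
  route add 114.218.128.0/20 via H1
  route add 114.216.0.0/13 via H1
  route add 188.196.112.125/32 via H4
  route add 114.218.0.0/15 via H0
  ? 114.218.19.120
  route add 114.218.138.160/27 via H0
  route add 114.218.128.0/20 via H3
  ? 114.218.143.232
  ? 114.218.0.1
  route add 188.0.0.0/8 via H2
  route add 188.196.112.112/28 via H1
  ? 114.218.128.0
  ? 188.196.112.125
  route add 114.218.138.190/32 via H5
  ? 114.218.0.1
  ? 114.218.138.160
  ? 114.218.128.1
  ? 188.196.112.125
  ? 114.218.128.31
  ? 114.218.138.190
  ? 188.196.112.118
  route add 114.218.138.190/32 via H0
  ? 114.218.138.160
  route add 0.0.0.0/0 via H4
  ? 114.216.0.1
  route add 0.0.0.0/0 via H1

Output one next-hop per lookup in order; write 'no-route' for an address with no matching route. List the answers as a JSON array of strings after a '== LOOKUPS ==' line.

Process each operation:
  + 114.218.0.0/16 (H0) depth=16
  + 114.216.0.0/13 (H0) depth=13
  + 114.218.128.0/20 (H1) depth=20
  + 114.216.0.0/13 (H1) depth=13
  + 188.196.112.125/32 (H4) depth=32
  + 114.218.0.0/15 (H0) depth=15
  lookup 114.218.19.120: bits 0111001011011010 walk d0:-→d1:-→d2:-→d3:-→d4:-→d5:-→d6:-→d7:-→d8:-→d9:-→d10:-→d11:-→d12:-→d13:H1→d14:-→d15:H0→d16:H0 -> H0
  + 114.218.138.160/27 (H0) depth=27
  + 114.218.128.0/20 (H3) depth=20
  lookup 114.218.143.232: bits 011100101101101010001 walk d0:-→d1:-→d2:-→d3:-→d4:-→d5:-→d6:-→d7:-→d8:-→d9:-→d10:-→d11:-→d12:-→d13:H1→d14:-→d15:H0→d16:H0→d17:-→d18:-→d19:-→d20:H3→d21:- -> H3
  lookup 114.218.0.1: bits 0111001011011010 walk d0:-→d1:-→d2:-→d3:-→d4:-→d5:-→d6:-→d7:-→d8:-→d9:-→d10:-→d11:-→d12:-→d13:H1→d14:-→d15:H0→d16:H0 -> H0
  + 188.0.0.0/8 (H2) depth=8
  + 188.196.112.112/28 (H1) depth=28
  lookup 114.218.128.0: bits 01110010110110101000 walk d0:-→d1:-→d2:-→d3:-→d4:-→d5:-→d6:-→d7:-→d8:-→d9:-→d10:-→d11:-→d12:-→d13:H1→d14:-→d15:H0→d16:H0→d17:-→d18:-→d19:-→d20:H3 -> H3
  lookup 188.196.112.125: bits 10111100110001000111000001111101 walk d0:-→d1:-→d2:-→d3:-→d4:-→d5:-→d6:-→d7:-→d8:H2→d9:-→d10:-→d11:-→d12:-→d13:-→d14:-→d15:-→d16:-→d17:-→d18:-→d19:-→d20:-→d21:-→d22:-→d23:-→d24:-→d25:-→d26:-→d27:-→d28:H1→d29:-→d30:-→d31:-→d32:H4 -> H4
  + 114.218.138.190/32 (H5) depth=32
  lookup 114.218.0.1: bits 0111001011011010 walk d0:-→d1:-→d2:-→d3:-→d4:-→d5:-→d6:-→d7:-→d8:-→d9:-→d10:-→d11:-→d12:-→d13:H1→d14:-→d15:H0→d16:H0 -> H0
  lookup 114.218.138.160: bits 011100101101101010001010101 walk d0:-→d1:-→d2:-→d3:-→d4:-→d5:-→d6:-→d7:-→d8:-→d9:-→d10:-→d11:-→d12:-→d13:H1→d14:-→d15:H0→d16:H0→d17:-→d18:-→d19:-→d20:H3→d21:-→d22:-→d23:-→d24:-→d25:-→d26:-→d27:H0 -> H0
  lookup 114.218.128.1: bits 01110010110110101000 walk d0:-→d1:-→d2:-→d3:-→d4:-→d5:-→d6:-→d7:-→d8:-→d9:-→d10:-→d11:-→d12:-→d13:H1→d14:-→d15:H0→d16:H0→d17:-→d18:-→d19:-→d20:H3 -> H3
  lookup 188.196.112.125: bits 10111100110001000111000001111101 walk d0:-→d1:-→d2:-→d3:-→d4:-→d5:-→d6:-→d7:-→d8:H2→d9:-→d10:-→d11:-→d12:-→d13:-→d14:-→d15:-→d16:-→d17:-→d18:-→d19:-→d20:-→d21:-→d22:-→d23:-→d24:-→d25:-→d26:-→d27:-→d28:H1→d29:-→d30:-→d31:-→d32:H4 -> H4
  lookup 114.218.128.31: bits 01110010110110101000 walk d0:-→d1:-→d2:-→d3:-→d4:-→d5:-→d6:-→d7:-→d8:-→d9:-→d10:-→d11:-→d12:-→d13:H1→d14:-→d15:H0→d16:H0→d17:-→d18:-→d19:-→d20:H3 -> H3
  lookup 114.218.138.190: bits 01110010110110101000101010111110 walk d0:-→d1:-→d2:-→d3:-→d4:-→d5:-→d6:-→d7:-→d8:-→d9:-→d10:-→d11:-→d12:-→d13:H1→d14:-→d15:H0→d16:H0→d17:-→d18:-→d19:-→d20:H3→d21:-→d22:-→d23:-→d24:-→d25:-→d26:-→d27:H0→d28:-→d29:-→d30:-→d31:-→d32:H5 -> H5
  lookup 188.196.112.118: bits 1011110011000100011100000111 walk d0:-→d1:-→d2:-→d3:-→d4:-→d5:-→d6:-→d7:-→d8:H2→d9:-→d10:-→d11:-→d12:-→d13:-→d14:-→d15:-→d16:-→d17:-→d18:-→d19:-→d20:-→d21:-→d22:-→d23:-→d24:-→d25:-→d26:-→d27:-→d28:H1 -> H1
  + 114.218.138.190/32 (H0) depth=32
  lookup 114.218.138.160: bits 011100101101101010001010101 walk d0:-→d1:-→d2:-→d3:-→d4:-→d5:-→d6:-→d7:-→d8:-→d9:-→d10:-→d11:-→d12:-→d13:H1→d14:-→d15:H0→d16:H0→d17:-→d18:-→d19:-→d20:H3→d21:-→d22:-→d23:-→d24:-→d25:-→d26:-→d27:H0 -> H0
  + 0.0.0.0/0 (H4) depth=0
  lookup 114.216.0.1: bits 01110010110110 walk d0:H4→d1:-→d2:-→d3:-→d4:-→d5:-→d6:-→d7:-→d8:-→d9:-→d10:-→d11:-→d12:-→d13:H1→d14:- -> H1
  + 0.0.0.0/0 (H1) depth=0

== LOOKUPS ==
["H0","H3","H0","H3","H4","H0","H0","H3","H4","H3","H5","H1","H0","H1"]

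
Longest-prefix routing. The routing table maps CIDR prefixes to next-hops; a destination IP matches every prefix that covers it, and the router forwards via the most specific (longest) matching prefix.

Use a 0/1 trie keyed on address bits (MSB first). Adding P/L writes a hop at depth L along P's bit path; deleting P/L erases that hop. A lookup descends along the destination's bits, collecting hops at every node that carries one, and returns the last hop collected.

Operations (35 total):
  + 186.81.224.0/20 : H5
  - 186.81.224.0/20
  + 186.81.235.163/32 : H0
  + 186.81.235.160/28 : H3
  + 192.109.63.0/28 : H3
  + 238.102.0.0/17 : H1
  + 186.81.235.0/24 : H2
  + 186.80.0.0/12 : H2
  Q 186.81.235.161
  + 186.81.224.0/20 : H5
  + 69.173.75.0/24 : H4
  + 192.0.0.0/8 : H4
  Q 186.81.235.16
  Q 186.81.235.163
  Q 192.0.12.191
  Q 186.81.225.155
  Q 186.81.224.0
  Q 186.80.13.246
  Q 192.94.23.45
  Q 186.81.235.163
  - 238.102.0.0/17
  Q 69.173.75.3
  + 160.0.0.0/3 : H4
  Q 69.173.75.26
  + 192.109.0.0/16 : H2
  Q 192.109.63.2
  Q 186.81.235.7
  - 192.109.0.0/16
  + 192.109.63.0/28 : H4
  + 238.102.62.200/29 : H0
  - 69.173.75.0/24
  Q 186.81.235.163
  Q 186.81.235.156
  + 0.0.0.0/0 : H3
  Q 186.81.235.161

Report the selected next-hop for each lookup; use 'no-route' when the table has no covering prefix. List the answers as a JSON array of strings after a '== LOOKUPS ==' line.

Apply in order:
  add 186.81.224.0/20 -> H5 at depth 20
  - 186.81.224.0/20 clear@20
  add 186.81.235.163/32 -> H0 at depth 32
  add 186.81.235.160/28 -> H3 at depth 28
  add 192.109.63.0/28 -> H3 at depth 28
  add 238.102.0.0/17 -> H1 at depth 17
  add 186.81.235.0/24 -> H2 at depth 24
  add 186.80.0.0/12 -> H2 at depth 12
  lookup 186.81.235.161: bits 101110100101000111101011101000 walk d0:-→d1:-→d2:-→d3:-→d4:-→d5:-→d6:-→d7:-→d8:-→d9:-→d10:-→d11:-→d12:H2→d13:-→d14:-→d15:-→d16:-→d17:-→d18:-→d19:-→d20:-→d21:-→d22:-→d23:-→d24:H2→d25:-→d26:-→d27:-→d28:H3→d29:-→d30:- -> H3
  add 186.81.224.0/20 -> H5 at depth 20
  add 69.173.75.0/24 -> H4 at depth 24
  add 192.0.0.0/8 -> H4 at depth 8
  lookup 186.81.235.16: bits 101110100101000111101011 walk d0:-→d1:-→d2:-→d3:-→d4:-→d5:-→d6:-→d7:-→d8:-→d9:-→d10:-→d11:-→d12:H2→d13:-→d14:-→d15:-→d16:-→d17:-→d18:-→d19:-→d20:H5→d21:-→d22:-→d23:-→d24:H2 -> H2
  lookup 186.81.235.163: bits 10111010010100011110101110100011 walk d0:-→d1:-→d2:-→d3:-→d4:-→d5:-→d6:-→d7:-→d8:-→d9:-→d10:-→d11:-→d12:H2→d13:-→d14:-→d15:-→d16:-→d17:-→d18:-→d19:-→d20:H5→d21:-→d22:-→d23:-→d24:H2→d25:-→d26:-→d27:-→d28:H3→d29:-→d30:-→d31:-→d32:H0 -> H0
  lookup 192.0.12.191: bits 110000000 walk d0:-→d1:-→d2:-→d3:-→d4:-→d5:-→d6:-→d7:-→d8:H4→d9:- -> H4
  lookup 186.81.225.155: bits 10111010010100011110 walk d0:-→d1:-→d2:-→d3:-→d4:-→d5:-→d6:-→d7:-→d8:-→d9:-→d10:-→d11:-→d12:H2→d13:-→d14:-→d15:-→d16:-→d17:-→d18:-→d19:-→d20:H5 -> H5
  lookup 186.81.224.0: bits 10111010010100011110 walk d0:-→d1:-→d2:-→d3:-→d4:-→d5:-→d6:-→d7:-→d8:-→d9:-→d10:-→d11:-→d12:H2→d13:-→d14:-→d15:-→d16:-→d17:-→d18:-→d19:-→d20:H5 -> H5
  lookup 186.80.13.246: bits 101110100101000 walk d0:-→d1:-→d2:-→d3:-→d4:-→d5:-→d6:-→d7:-→d8:-→d9:-→d10:-→d11:-→d12:H2→d13:-→d14:-→d15:- -> H2
  lookup 192.94.23.45: bits 1100000001 walk d0:-→d1:-→d2:-→d3:-→d4:-→d5:-→d6:-→d7:-→d8:H4→d9:-→d10:- -> H4
  lookup 186.81.235.163: bits 10111010010100011110101110100011 walk d0:-→d1:-→d2:-→d3:-→d4:-→d5:-→d6:-→d7:-→d8:-→d9:-→d10:-→d11:-→d12:H2→d13:-→d14:-→d15:-→d16:-→d17:-→d18:-→d19:-→d20:H5→d21:-→d22:-→d23:-→d24:H2→d25:-→d26:-→d27:-→d28:H3→d29:-→d30:-→d31:-→d32:H0 -> H0
  - 238.102.0.0/17 clear@17
  lookup 69.173.75.3: bits 010001011010110101001011 walk d0:-→d1:-→d2:-→d3:-→d4:-→d5:-→d6:-→d7:-→d8:-→d9:-→d10:-→d11:-→d12:-→d13:-→d14:-→d15:-→d16:-→d17:-→d18:-→d19:-→d20:-→d21:-→d22:-→d23:-→d24:H4 -> H4
  add 160.0.0.0/3 -> H4 at depth 3
  lookup 69.173.75.26: bits 010001011010110101001011 walk d0:-→d1:-→d2:-→d3:-→d4:-→d5:-→d6:-→d7:-→d8:-→d9:-→d10:-→d11:-→d12:-→d13:-→d14:-→d15:-→d16:-→d17:-→d18:-→d19:-→d20:-→d21:-→d22:-→d23:-→d24:H4 -> H4
  add 192.109.0.0/16 -> H2 at depth 16
  lookup 192.109.63.2: bits 1100000001101101001111110000 walk d0:-→d1:-→d2:-→d3:-→d4:-→d5:-→d6:-→d7:-→d8:H4→d9:-→d10:-→d11:-→d12:-→d13:-→d14:-→d15:-→d16:H2→d17:-→d18:-→d19:-→d20:-→d21:-→d22:-→d23:-→d24:-→d25:-→d26:-→d27:-→d28:H3 -> H3
  lookup 186.81.235.7: bits 101110100101000111101011 walk d0:-→d1:-→d2:-→d3:H4→d4:-→d5:-→d6:-→d7:-→d8:-→d9:-→d10:-→d11:-→d12:H2→d13:-→d14:-→d15:-→d16:-→d17:-→d18:-→d19:-→d20:H5→d21:-→d22:-→d23:-→d24:H2 -> H2
  - 192.109.0.0/16 clear@16
  add 192.109.63.0/28 -> H4 at depth 28
  add 238.102.62.200/29 -> H0 at depth 29
  - 69.173.75.0/24 clear@24
  lookup 186.81.235.163: bits 10111010010100011110101110100011 walk d0:-→d1:-→d2:-→d3:H4→d4:-→d5:-→d6:-→d7:-→d8:-→d9:-→d10:-→d11:-→d12:H2→d13:-→d14:-→d15:-→d16:-→d17:-→d18:-→d19:-→d20:H5→d21:-→d22:-→d23:-→d24:H2→d25:-→d26:-→d27:-→d28:H3→d29:-→d30:-→d31:-→d32:H0 -> H0
  lookup 186.81.235.156: bits 10111010010100011110101110 walk d0:-→d1:-→d2:-→d3:H4→d4:-→d5:-→d6:-→d7:-→d8:-→d9:-→d10:-→d11:-→d12:H2→d13:-→d14:-→d15:-→d16:-→d17:-→d18:-→d19:-→d20:H5→d21:-→d22:-→d23:-→d24:H2→d25:-→d26:- -> H2
  add 0.0.0.0/0 -> H3 at depth 0
  lookup 186.81.235.161: bits 101110100101000111101011101000 walk d0:H3→d1:-→d2:-→d3:H4→d4:-→d5:-→d6:-→d7:-→d8:-→d9:-→d10:-→d11:-→d12:H2→d13:-→d14:-→d15:-→d16:-→d17:-→d18:-→d19:-→d20:H5→d21:-→d22:-→d23:-→d24:H2→d25:-→d26:-→d27:-→d28:H3→d29:-→d30:- -> H3

== LOOKUPS ==
["H3","H2","H0","H4","H5","H5","H2","H4","H0","H4","H4","H3","H2","H0","H2","H3"]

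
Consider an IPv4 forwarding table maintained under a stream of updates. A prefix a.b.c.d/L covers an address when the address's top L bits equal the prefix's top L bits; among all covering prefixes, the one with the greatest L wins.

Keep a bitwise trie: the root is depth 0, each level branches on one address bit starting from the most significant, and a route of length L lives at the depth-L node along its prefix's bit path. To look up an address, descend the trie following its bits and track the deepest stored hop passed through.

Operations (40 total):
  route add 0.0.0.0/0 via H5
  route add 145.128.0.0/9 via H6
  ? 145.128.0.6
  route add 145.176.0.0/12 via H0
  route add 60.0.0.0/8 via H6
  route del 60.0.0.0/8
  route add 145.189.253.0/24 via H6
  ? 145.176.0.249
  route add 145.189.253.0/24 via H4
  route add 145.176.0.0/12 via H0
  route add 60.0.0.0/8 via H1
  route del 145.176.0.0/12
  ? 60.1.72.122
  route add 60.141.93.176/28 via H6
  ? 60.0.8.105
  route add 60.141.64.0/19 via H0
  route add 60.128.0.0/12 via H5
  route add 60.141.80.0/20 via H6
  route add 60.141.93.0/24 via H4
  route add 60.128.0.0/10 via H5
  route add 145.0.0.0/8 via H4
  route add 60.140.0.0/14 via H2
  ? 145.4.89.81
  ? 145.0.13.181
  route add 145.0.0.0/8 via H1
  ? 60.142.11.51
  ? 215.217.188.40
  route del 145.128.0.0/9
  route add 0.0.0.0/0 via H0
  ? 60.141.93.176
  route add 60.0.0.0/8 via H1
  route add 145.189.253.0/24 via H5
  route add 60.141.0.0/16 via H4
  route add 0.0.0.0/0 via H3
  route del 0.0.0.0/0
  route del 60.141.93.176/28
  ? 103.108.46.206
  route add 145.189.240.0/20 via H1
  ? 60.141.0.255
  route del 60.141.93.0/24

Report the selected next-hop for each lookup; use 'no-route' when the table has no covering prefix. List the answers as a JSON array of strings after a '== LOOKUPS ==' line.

Trace:
  + 0.0.0.0/0 (H5) depth=0
  + 145.128.0.0/9 (H6) depth=9
  Q 145.128.0.6: descend 100100011 ; hops seen [H5,H6] ; pick H6
  + 145.176.0.0/12 (H0) depth=12
  + 60.0.0.0/8 (H6) depth=8
  del 60.0.0.0/8 (clear depth 8)
  + 145.189.253.0/24 (H6) depth=24
  Q 145.176.0.249: descend 100100011011 ; hops seen [H5,H6,H0] ; pick H0
  + 145.189.253.0/24 (H4) depth=24
  + 145.176.0.0/12 (H0) depth=12
  + 60.0.0.0/8 (H1) depth=8
  del 145.176.0.0/12 (clear depth 12)
  Q 60.1.72.122: descend 00111100 ; hops seen [H5,H1] ; pick H1
  + 60.141.93.176/28 (H6) depth=28
  Q 60.0.8.105: descend 00111100 ; hops seen [H5,H1] ; pick H1
  + 60.141.64.0/19 (H0) depth=19
  + 60.128.0.0/12 (H5) depth=12
  + 60.141.80.0/20 (H6) depth=20
  + 60.141.93.0/24 (H4) depth=24
  + 60.128.0.0/10 (H5) depth=10
  + 145.0.0.0/8 (H4) depth=8
  + 60.140.0.0/14 (H2) depth=14
  Q 145.4.89.81: descend 10010001 ; hops seen [H5,H4] ; pick H4
  Q 145.0.13.181: descend 10010001 ; hops seen [H5,H4] ; pick H4
  + 145.0.0.0/8 (H1) depth=8
  Q 60.142.11.51: descend 00111100100011 ; hops seen [H5,H1,H5,H5,H2] ; pick H2
  Q 215.217.188.40: descend 1 ; hops seen [H5] ; pick H5
  del 145.128.0.0/9 (clear depth 9)
  + 0.0.0.0/0 (H0) depth=0
  Q 60.141.93.176: descend 0011110010001101010111011011 ; hops seen [H0,H1,H5,H5,H2,H0,H6,H4,H6] ; pick H6
  + 60.0.0.0/8 (H1) depth=8
  + 145.189.253.0/24 (H5) depth=24
  + 60.141.0.0/16 (H4) depth=16
  + 0.0.0.0/0 (H3) depth=0
  del 0.0.0.0/0 (clear depth 0)
  del 60.141.93.176/28 (clear depth 28)
  Q 103.108.46.206: descend 0 ; hops seen [∅] ; pick no-route
  + 145.189.240.0/20 (H1) depth=20
  Q 60.141.0.255: descend 00111100100011010 ; hops seen [H1,H5,H5,H2,H4] ; pick H4
  del 60.141.93.0/24 (clear depth 24)

== LOOKUPS ==
["H6","H0","H1","H1","H4","H4","H2","H5","H6","no-route","H4"]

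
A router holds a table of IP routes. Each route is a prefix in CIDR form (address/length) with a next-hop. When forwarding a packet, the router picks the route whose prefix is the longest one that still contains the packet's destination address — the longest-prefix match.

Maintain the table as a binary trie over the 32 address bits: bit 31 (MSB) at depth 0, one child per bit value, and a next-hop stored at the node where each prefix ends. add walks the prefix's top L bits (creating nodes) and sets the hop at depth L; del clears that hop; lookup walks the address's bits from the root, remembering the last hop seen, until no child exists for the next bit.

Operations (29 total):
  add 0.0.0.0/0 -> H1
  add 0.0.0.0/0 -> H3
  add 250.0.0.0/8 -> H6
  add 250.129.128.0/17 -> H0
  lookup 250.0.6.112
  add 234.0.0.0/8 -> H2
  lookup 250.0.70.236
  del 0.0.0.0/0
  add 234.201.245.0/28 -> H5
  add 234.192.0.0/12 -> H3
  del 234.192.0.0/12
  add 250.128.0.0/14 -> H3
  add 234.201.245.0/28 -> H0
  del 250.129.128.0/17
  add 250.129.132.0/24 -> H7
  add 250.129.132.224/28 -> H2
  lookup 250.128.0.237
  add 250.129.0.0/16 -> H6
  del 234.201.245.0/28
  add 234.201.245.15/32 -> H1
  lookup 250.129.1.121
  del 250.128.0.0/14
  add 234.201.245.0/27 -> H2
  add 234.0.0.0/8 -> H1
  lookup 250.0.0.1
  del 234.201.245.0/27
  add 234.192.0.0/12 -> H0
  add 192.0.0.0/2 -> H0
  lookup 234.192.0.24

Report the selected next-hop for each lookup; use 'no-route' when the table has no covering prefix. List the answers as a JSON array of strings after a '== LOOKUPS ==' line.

Process each operation:
  + 0.0.0.0/0 (H1) depth=0
  + 0.0.0.0/0 (H3) depth=0
  + 250.0.0.0/8 (H6) depth=8
  + 250.129.128.0/17 (H0) depth=17
  Q 250.0.6.112: descend 11111010 ; hops seen [H3,H6] ; pick H6
  + 234.0.0.0/8 (H2) depth=8
  Q 250.0.70.236: descend 11111010 ; hops seen [H3,H6] ; pick H6
  - 0.0.0.0/0 clear@0
  + 234.201.245.0/28 (H5) depth=28
  + 234.192.0.0/12 (H3) depth=12
  - 234.192.0.0/12 clear@12
  + 250.128.0.0/14 (H3) depth=14
  + 234.201.245.0/28 (H0) depth=28
  - 250.129.128.0/17 clear@17
  + 250.129.132.0/24 (H7) depth=24
  + 250.129.132.224/28 (H2) depth=28
  Q 250.128.0.237: descend 111110101000000 ; hops seen [H6,H3] ; pick H3
  + 250.129.0.0/16 (H6) depth=16
  - 234.201.245.0/28 clear@28
  + 234.201.245.15/32 (H1) depth=32
  Q 250.129.1.121: descend 1111101010000001 ; hops seen [H6,H3,H6] ; pick H6
  - 250.128.0.0/14 clear@14
  + 234.201.245.0/27 (H2) depth=27
  + 234.0.0.0/8 (H1) depth=8
  Q 250.0.0.1: descend 11111010 ; hops seen [H6] ; pick H6
  - 234.201.245.0/27 clear@27
  + 234.192.0.0/12 (H0) depth=12
  + 192.0.0.0/2 (H0) depth=2
  Q 234.192.0.24: descend 111010101100 ; hops seen [H0,H1,H0] ; pick H0

== LOOKUPS ==
["H6","H6","H3","H6","H6","H0"]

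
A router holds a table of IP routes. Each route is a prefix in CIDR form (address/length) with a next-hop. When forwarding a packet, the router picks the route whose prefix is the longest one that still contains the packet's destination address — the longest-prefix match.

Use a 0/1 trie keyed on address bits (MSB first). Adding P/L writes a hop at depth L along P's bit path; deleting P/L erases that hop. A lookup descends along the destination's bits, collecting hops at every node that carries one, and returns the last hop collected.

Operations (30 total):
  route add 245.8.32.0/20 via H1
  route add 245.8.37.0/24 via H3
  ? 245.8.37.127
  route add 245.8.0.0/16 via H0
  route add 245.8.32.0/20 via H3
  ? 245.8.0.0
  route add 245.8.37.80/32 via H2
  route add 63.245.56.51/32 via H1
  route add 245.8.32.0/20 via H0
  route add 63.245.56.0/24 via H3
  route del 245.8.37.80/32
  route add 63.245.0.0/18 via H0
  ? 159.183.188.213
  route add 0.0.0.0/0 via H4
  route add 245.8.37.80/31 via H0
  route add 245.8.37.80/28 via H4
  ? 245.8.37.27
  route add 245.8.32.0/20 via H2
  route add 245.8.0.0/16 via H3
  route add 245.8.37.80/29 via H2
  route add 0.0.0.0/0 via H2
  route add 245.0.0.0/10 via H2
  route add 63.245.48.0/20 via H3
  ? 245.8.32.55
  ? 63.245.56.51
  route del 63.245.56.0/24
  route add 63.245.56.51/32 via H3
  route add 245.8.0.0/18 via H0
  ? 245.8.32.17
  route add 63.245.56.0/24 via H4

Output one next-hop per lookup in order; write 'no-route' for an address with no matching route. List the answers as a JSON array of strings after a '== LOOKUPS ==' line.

Trace:
  + 245.8.32.0/20 (H1) depth=20
  + 245.8.37.0/24 (H3) depth=24
  lookup 245.8.37.127: bits 111101010000100000100101 walk d0:-→d1:-→d2:-→d3:-→d4:-→d5:-→d6:-→d7:-→d8:-→d9:-→d10:-→d11:-→d12:-→d13:-→d14:-→d15:-→d16:-→d17:-→d18:-→d19:-→d20:H1→d21:-→d22:-→d23:-→d24:H3 -> H3
  + 245.8.0.0/16 (H0) depth=16
  + 245.8.32.0/20 (H3) depth=20
  lookup 245.8.0.0: bits 111101010000100000 walk d0:-→d1:-→d2:-→d3:-→d4:-→d5:-→d6:-→d7:-→d8:-→d9:-→d10:-→d11:-→d12:-→d13:-→d14:-→d15:-→d16:H0→d17:-→d18:- -> H0
  + 245.8.37.80/32 (H2) depth=32
  + 63.245.56.51/32 (H1) depth=32
  + 245.8.32.0/20 (H0) depth=20
  + 63.245.56.0/24 (H3) depth=24
  del 245.8.37.80/32 (clear depth 32)
  + 63.245.0.0/18 (H0) depth=18
  lookup 159.183.188.213: bits 1 walk d0:-→d1:- -> no-route
  + 0.0.0.0/0 (H4) depth=0
  + 245.8.37.80/31 (H0) depth=31
  + 245.8.37.80/28 (H4) depth=28
  lookup 245.8.37.27: bits 1111010100001000001001010 walk d0:H4→d1:-→d2:-→d3:-→d4:-→d5:-→d6:-→d7:-→d8:-→d9:-→d10:-→d11:-→d12:-→d13:-→d14:-→d15:-→d16:H0→d17:-→d18:-→d19:-→d20:H0→d21:-→d22:-→d23:-→d24:H3→d25:- -> H3
  + 245.8.32.0/20 (H2) depth=20
  + 245.8.0.0/16 (H3) depth=16
  + 245.8.37.80/29 (H2) depth=29
  + 0.0.0.0/0 (H2) depth=0
  + 245.0.0.0/10 (H2) depth=10
  + 63.245.48.0/20 (H3) depth=20
  lookup 245.8.32.55: bits 111101010000100000100 walk d0:H2→d1:-→d2:-→d3:-→d4:-→d5:-→d6:-→d7:-→d8:-→d9:-→d10:H2→d11:-→d12:-→d13:-→d14:-→d15:-→d16:H3→d17:-→d18:-→d19:-→d20:H2→d21:- -> H2
  lookup 63.245.56.51: bits 00111111111101010011100000110011 walk d0:H2→d1:-→d2:-→d3:-→d4:-→d5:-→d6:-→d7:-→d8:-→d9:-→d10:-→d11:-→d12:-→d13:-→d14:-→d15:-→d16:-→d17:-→d18:H0→d19:-→d20:H3→d21:-→d22:-→d23:-→d24:H3→d25:-→d26:-→d27:-→d28:-→d29:-→d30:-→d31:-→d32:H1 -> H1
  del 63.245.56.0/24 (clear depth 24)
  + 63.245.56.51/32 (H3) depth=32
  + 245.8.0.0/18 (H0) depth=18
  lookup 245.8.32.17: bits 111101010000100000100 walk d0:H2→d1:-→d2:-→d3:-→d4:-→d5:-→d6:-→d7:-→d8:-→d9:-→d10:H2→d11:-→d12:-→d13:-→d14:-→d15:-→d16:H3→d17:-→d18:H0→d19:-→d20:H2→d21:- -> H2
  + 63.245.56.0/24 (H4) depth=24

== LOOKUPS ==
["H3","H0","no-route","H3","H2","H1","H2"]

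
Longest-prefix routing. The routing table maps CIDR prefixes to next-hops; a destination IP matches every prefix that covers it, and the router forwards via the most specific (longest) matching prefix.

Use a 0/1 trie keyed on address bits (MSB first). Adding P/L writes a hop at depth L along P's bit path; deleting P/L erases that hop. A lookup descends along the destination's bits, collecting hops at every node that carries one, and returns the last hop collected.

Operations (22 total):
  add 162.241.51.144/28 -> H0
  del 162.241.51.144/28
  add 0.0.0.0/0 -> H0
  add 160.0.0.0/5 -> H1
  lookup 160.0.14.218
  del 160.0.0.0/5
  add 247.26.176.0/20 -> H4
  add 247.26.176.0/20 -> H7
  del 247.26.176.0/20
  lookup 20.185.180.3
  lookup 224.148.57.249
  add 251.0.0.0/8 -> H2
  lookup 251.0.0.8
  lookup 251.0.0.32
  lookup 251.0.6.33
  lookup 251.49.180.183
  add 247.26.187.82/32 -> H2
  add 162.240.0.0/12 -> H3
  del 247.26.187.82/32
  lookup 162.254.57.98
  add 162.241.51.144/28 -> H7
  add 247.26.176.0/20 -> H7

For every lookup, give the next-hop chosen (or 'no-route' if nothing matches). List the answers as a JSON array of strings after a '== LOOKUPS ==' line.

Trace:
  add 162.241.51.144/28 -> H0 at depth 28
  - 162.241.51.144/28 clear@28
  add 0.0.0.0/0 -> H0 at depth 0
  add 160.0.0.0/5 -> H1 at depth 5
  ? 160.0.14.218  path d0:H0→d1:-→d2:-→d3:-→d4:-→d5:H1→d6:-  best=H1
  - 160.0.0.0/5 clear@5
  add 247.26.176.0/20 -> H4 at depth 20
  add 247.26.176.0/20 -> H7 at depth 20
  - 247.26.176.0/20 clear@20
  ? 20.185.180.3  path d0:H0  best=H0
  ? 224.148.57.249  path d0:H0→d1:-→d2:-→d3:-  best=H0
  add 251.0.0.0/8 -> H2 at depth 8
  ? 251.0.0.8  path d0:H0→d1:-→d2:-→d3:-→d4:-→d5:-→d6:-→d7:-→d8:H2  best=H2
  ? 251.0.0.32  path d0:H0→d1:-→d2:-→d3:-→d4:-→d5:-→d6:-→d7:-→d8:H2  best=H2
  ? 251.0.6.33  path d0:H0→d1:-→d2:-→d3:-→d4:-→d5:-→d6:-→d7:-→d8:H2  best=H2
  ? 251.49.180.183  path d0:H0→d1:-→d2:-→d3:-→d4:-→d5:-→d6:-→d7:-→d8:H2  best=H2
  add 247.26.187.82/32 -> H2 at depth 32
  add 162.240.0.0/12 -> H3 at depth 12
  - 247.26.187.82/32 clear@32
  ? 162.254.57.98  path d0:H0→d1:-→d2:-→d3:-→d4:-→d5:-→d6:-→d7:-→d8:-→d9:-→d10:-→d11:-→d12:H3  best=H3
  add 162.241.51.144/28 -> H7 at depth 28
  add 247.26.176.0/20 -> H7 at depth 20

== LOOKUPS ==
["H1","H0","H0","H2","H2","H2","H2","H3"]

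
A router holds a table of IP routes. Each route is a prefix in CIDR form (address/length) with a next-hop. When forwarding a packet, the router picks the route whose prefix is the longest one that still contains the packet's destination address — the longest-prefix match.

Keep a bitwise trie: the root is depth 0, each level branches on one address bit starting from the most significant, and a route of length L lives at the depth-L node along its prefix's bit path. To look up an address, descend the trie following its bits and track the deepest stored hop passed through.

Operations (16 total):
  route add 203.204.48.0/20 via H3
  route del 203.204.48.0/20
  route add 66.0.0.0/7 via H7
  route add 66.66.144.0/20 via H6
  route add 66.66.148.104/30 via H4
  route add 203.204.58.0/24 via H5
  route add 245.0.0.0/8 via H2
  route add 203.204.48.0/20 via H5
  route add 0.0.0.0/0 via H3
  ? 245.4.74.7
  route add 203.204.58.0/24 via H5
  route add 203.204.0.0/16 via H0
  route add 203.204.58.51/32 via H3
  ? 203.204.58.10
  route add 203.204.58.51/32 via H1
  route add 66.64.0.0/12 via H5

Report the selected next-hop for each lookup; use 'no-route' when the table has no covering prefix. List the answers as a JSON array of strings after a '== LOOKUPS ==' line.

Process each operation:
  add 203.204.48.0/20 -> H3 at depth 20
  del 203.204.48.0/20 (clear depth 20)
  add 66.0.0.0/7 -> H7 at depth 7
  add 66.66.144.0/20 -> H6 at depth 20
  add 66.66.148.104/30 -> H4 at depth 30
  add 203.204.58.0/24 -> H5 at depth 24
  add 245.0.0.0/8 -> H2 at depth 8
  add 203.204.48.0/20 -> H5 at depth 20
  add 0.0.0.0/0 -> H3 at depth 0
  lookup 245.4.74.7: bits 11110101 walk d0:H3→d1:-→d2:-→d3:-→d4:-→d5:-→d6:-→d7:-→d8:H2 -> H2
  add 203.204.58.0/24 -> H5 at depth 24
  add 203.204.0.0/16 -> H0 at depth 16
  add 203.204.58.51/32 -> H3 at depth 32
  lookup 203.204.58.10: bits 11001011110011000011101000 walk d0:H3→d1:-→d2:-→d3:-→d4:-→d5:-→d6:-→d7:-→d8:-→d9:-→d10:-→d11:-→d12:-→d13:-→d14:-→d15:-→d16:H0→d17:-→d18:-→d19:-→d20:H5→d21:-→d22:-→d23:-→d24:H5→d25:-→d26:- -> H5
  add 203.204.58.51/32 -> H1 at depth 32
  add 66.64.0.0/12 -> H5 at depth 12

== LOOKUPS ==
["H2","H5"]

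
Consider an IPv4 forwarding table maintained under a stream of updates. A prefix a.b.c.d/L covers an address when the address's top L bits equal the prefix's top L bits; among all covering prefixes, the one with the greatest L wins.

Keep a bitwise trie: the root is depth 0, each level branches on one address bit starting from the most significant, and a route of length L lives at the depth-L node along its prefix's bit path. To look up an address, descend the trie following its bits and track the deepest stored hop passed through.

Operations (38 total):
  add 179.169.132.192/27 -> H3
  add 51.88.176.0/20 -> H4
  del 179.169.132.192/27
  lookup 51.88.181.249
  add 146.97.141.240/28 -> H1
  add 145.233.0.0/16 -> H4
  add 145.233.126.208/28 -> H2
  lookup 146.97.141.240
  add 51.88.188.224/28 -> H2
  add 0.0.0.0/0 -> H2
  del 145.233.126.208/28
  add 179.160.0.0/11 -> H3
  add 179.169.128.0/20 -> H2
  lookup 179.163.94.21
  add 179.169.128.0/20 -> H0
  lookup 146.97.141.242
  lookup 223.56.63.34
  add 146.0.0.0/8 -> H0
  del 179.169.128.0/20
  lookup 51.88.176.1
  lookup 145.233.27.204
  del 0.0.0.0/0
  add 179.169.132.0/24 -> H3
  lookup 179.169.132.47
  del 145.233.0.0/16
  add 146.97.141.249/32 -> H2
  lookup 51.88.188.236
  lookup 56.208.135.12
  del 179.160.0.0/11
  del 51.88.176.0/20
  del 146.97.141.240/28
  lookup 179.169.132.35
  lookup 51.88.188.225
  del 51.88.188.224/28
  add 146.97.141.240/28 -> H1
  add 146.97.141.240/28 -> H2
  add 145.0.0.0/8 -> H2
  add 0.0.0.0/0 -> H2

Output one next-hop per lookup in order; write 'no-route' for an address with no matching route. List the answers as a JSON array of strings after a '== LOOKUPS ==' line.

Process each operation:
  add 179.169.132.192/27 -> H3 at depth 27
  add 51.88.176.0/20 -> H4 at depth 20
  del 179.169.132.192/27 (clear depth 27)
  lookup 51.88.181.249: bits 00110011010110001011 walk d0:-→d1:-→d2:-→d3:-→d4:-→d5:-→d6:-→d7:-→d8:-→d9:-→d10:-→d11:-→d12:-→d13:-→d14:-→d15:-→d16:-→d17:-→d18:-→d19:-→d20:H4 -> H4
  add 146.97.141.240/28 -> H1 at depth 28
  add 145.233.0.0/16 -> H4 at depth 16
  add 145.233.126.208/28 -> H2 at depth 28
  lookup 146.97.141.240: bits 1001001001100001100011011111 walk d0:-→d1:-→d2:-→d3:-→d4:-→d5:-→d6:-→d7:-→d8:-→d9:-→d10:-→d11:-→d12:-→d13:-→d14:-→d15:-→d16:-→d17:-→d18:-→d19:-→d20:-→d21:-→d22:-→d23:-→d24:-→d25:-→d26:-→d27:-→d28:H1 -> H1
  add 51.88.188.224/28 -> H2 at depth 28
  add 0.0.0.0/0 -> H2 at depth 0
  del 145.233.126.208/28 (clear depth 28)
  add 179.160.0.0/11 -> H3 at depth 11
  add 179.169.128.0/20 -> H2 at depth 20
  lookup 179.163.94.21: bits 101100111010 walk d0:H2→d1:-→d2:-→d3:-→d4:-→d5:-→d6:-→d7:-→d8:-→d9:-→d10:-→d11:H3→d12:- -> H3
  add 179.169.128.0/20 -> H0 at depth 20
  lookup 146.97.141.242: bits 1001001001100001100011011111 walk d0:H2→d1:-→d2:-→d3:-→d4:-→d5:-→d6:-→d7:-→d8:-→d9:-→d10:-→d11:-→d12:-→d13:-→d14:-→d15:-→d16:-→d17:-→d18:-→d19:-→d20:-→d21:-→d22:-→d23:-→d24:-→d25:-→d26:-→d27:-→d28:H1 -> H1
  lookup 223.56.63.34: bits 1 walk d0:H2→d1:- -> H2
  add 146.0.0.0/8 -> H0 at depth 8
  del 179.169.128.0/20 (clear depth 20)
  lookup 51.88.176.1: bits 00110011010110001011 walk d0:H2→d1:-→d2:-→d3:-→d4:-→d5:-→d6:-→d7:-→d8:-→d9:-→d10:-→d11:-→d12:-→d13:-→d14:-→d15:-→d16:-→d17:-→d18:-→d19:-→d20:H4 -> H4
  lookup 145.233.27.204: bits 10010001111010010 walk d0:H2→d1:-→d2:-→d3:-→d4:-→d5:-→d6:-→d7:-→d8:-→d9:-→d10:-→d11:-→d12:-→d13:-→d14:-→d15:-→d16:H4→d17:- -> H4
  del 0.0.0.0/0 (clear depth 0)
  add 179.169.132.0/24 -> H3 at depth 24
  lookup 179.169.132.47: bits 101100111010100110000100 walk d0:-→d1:-→d2:-→d3:-→d4:-→d5:-→d6:-→d7:-→d8:-→d9:-→d10:-→d11:H3→d12:-→d13:-→d14:-→d15:-→d16:-→d17:-→d18:-→d19:-→d20:-→d21:-→d22:-→d23:-→d24:H3 -> H3
  del 145.233.0.0/16 (clear depth 16)
  add 146.97.141.249/32 -> H2 at depth 32
  lookup 51.88.188.236: bits 0011001101011000101111001110 walk d0:-→d1:-→d2:-→d3:-→d4:-→d5:-→d6:-→d7:-→d8:-→d9:-→d10:-→d11:-→d12:-→d13:-→d14:-→d15:-→d16:-→d17:-→d18:-→d19:-→d20:H4→d21:-→d22:-→d23:-→d24:-→d25:-→d26:-→d27:-→d28:H2 -> H2
  lookup 56.208.135.12: bits 0011 walk d0:-→d1:-→d2:-→d3:-→d4:- -> no-route
  del 179.160.0.0/11 (clear depth 11)
  del 51.88.176.0/20 (clear depth 20)
  del 146.97.141.240/28 (clear depth 28)
  lookup 179.169.132.35: bits 101100111010100110000100 walk d0:-→d1:-→d2:-→d3:-→d4:-→d5:-→d6:-→d7:-→d8:-→d9:-→d10:-→d11:-→d12:-→d13:-→d14:-→d15:-→d16:-→d17:-→d18:-→d19:-→d20:-→d21:-→d22:-→d23:-→d24:H3 -> H3
  lookup 51.88.188.225: bits 0011001101011000101111001110 walk d0:-→d1:-→d2:-→d3:-→d4:-→d5:-→d6:-→d7:-→d8:-→d9:-→d10:-→d11:-→d12:-→d13:-→d14:-→d15:-→d16:-→d17:-→d18:-→d19:-→d20:-→d21:-→d22:-→d23:-→d24:-→d25:-→d26:-→d27:-→d28:H2 -> H2
  del 51.88.188.224/28 (clear depth 28)
  add 146.97.141.240/28 -> H1 at depth 28
  add 146.97.141.240/28 -> H2 at depth 28
  add 145.0.0.0/8 -> H2 at depth 8
  add 0.0.0.0/0 -> H2 at depth 0

== LOOKUPS ==
["H4","H1","H3","H1","H2","H4","H4","H3","H2","no-route","H3","H2"]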